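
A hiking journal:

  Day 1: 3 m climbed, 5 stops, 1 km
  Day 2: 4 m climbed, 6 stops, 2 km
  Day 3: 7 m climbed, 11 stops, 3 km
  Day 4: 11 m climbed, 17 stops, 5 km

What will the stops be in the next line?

Stops: 5, 6, 11, 17 → 28 (each term is the sum of the two before it).

28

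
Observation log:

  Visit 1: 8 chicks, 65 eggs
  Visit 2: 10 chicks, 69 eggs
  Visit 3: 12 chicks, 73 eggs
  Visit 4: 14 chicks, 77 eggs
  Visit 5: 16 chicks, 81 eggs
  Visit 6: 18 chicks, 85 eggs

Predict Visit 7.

20 chicks, 89 eggs

For the chicks, +2 each step: 8, 10, 12, 14, 16, 18 → 20.
For the eggs, +4 each step: 65, 69, 73, 77, 81, 85 → 89.
Combining the parts gives 20 chicks, 89 eggs.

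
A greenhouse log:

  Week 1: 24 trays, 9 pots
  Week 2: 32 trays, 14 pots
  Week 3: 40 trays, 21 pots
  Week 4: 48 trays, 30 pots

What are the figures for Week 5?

56 trays, 41 pots

Trays — +8 each step: 24, 32, 40, 48 → 56.
Pots: 9, 14, 21, 30 → 41 (differences are 5, 7, 9, … (increasing by 2 each time)).
Combining the parts gives 56 trays, 41 pots.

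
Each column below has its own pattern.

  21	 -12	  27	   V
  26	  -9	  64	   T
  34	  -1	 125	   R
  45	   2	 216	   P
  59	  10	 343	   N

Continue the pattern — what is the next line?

76  13  512  L

First component: differences are 5, 8, 11, … (increasing by 3 each time); 21, 26, 34, 45, 59 → 76.
Second component: -12, -9, -1, 2, 10 → 13 (alternating steps +3, +8, +3, +8, …).
Third component: perfect cubes: 3³, 4³, 5³, …, so 27, 64, 125, 216, 343 → 512.
Letter: V, T, R, P, N → L (letters move back 2 places in the alphabet).
Putting it together: 76  13  512  L.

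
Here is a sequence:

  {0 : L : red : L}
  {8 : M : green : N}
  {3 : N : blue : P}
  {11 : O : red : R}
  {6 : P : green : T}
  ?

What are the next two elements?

{14 : Q : blue : V}, {9 : R : red : X}

First slot goes 0, 8, 3, 11, 6 → 14 → 9 (alternating steps +8, −5, +8, −5, …).
First letter goes L, M, N, O, P → Q → R (letters move forward 1 place in the alphabet).
Colour — repeats red → green → blue: red, green, blue, red, green → blue → red.
Second letter: letters move forward 2 places in the alphabet; L, N, P, R, T → V → X.
So the next two elements are {14 : Q : blue : V} and {9 : R : red : X}.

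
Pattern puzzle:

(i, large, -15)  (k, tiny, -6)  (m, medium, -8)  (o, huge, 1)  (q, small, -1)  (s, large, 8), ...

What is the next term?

(u, tiny, 6)

Letter: letters move forward 2 places in the alphabet, so i, k, m, o, q, s → u.
Size: large, tiny, medium, huge, small, large → tiny (repeats large → tiny → medium → huge → small).
Third entry goes -15, -6, -8, 1, -1, 8 → 6 (alternating steps +9, −2, +9, −2, …).
So the next term is (u, tiny, 6).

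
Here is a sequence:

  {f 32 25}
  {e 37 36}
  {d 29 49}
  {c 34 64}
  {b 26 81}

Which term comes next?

Letter: letters move back 1 place in the alphabet, so f, e, d, c, b → a.
For the second component, alternating steps +5, −8, +5, −8, …: 32, 37, 29, 34, 26 → 31.
Third component: perfect squares: 5², 6², 7², …, so 25, 36, 49, 64, 81 → 100.
Putting it together: {a 31 100}.

{a 31 100}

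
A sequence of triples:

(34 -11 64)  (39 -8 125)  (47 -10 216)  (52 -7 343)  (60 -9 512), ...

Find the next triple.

First entry: alternating steps +5, +8, +5, +8, …; 34, 39, 47, 52, 60 → 65.
For the second entry, alternating steps +3, −2, +3, −2, …: -11, -8, -10, -7, -9 → -6.
Third entry goes 64, 125, 216, 343, 512 → 729 (perfect cubes: 4³, 5³, 6³, …).
So the next triple is (65 -6 729).

(65 -6 729)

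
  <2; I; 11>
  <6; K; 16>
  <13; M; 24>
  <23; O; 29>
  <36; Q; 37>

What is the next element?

<52; S; 42>

First coordinate: differences are 4, 7, 10, … (increasing by 3 each time); 2, 6, 13, 23, 36 → 52.
Letter: letters move forward 2 places in the alphabet, so I, K, M, O, Q → S.
Third coordinate — alternating steps +5, +8, +5, +8, …: 11, 16, 24, 29, 37 → 42.
Putting it together: <52; S; 42>.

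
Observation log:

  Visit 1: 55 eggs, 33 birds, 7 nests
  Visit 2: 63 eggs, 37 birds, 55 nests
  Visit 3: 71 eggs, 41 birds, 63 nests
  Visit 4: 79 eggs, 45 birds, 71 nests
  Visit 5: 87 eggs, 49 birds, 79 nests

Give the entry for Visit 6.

Eggs: +8 each step, so 55, 63, 71, 79, 87 → 95.
Birds — +4 each step: 33, 37, 41, 45, 49 → 53.
Nests — always the previous value of the eggs: 7, 55, 63, 71, 79 → 87.
So the next record is 95 eggs, 53 birds, 87 nests.

95 eggs, 53 birds, 87 nests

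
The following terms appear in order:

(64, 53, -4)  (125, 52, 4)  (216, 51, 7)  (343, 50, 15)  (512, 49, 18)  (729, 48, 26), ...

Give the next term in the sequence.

(1000, 47, 29)

First part: 64, 125, 216, 343, 512, 729 → 1000 (perfect cubes: 4³, 5³, 6³, …).
Second part goes 53, 52, 51, 50, 49, 48 → 47 (−1 each step).
For the third part, alternating steps +8, +3, +8, +3, …: -4, 4, 7, 15, 18, 26 → 29.
Combining the parts gives (1000, 47, 29).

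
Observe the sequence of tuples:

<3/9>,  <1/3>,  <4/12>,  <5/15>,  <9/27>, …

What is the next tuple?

First slot: each term is the sum of the two before it; 3, 1, 4, 5, 9 → 14.
For the second slot, always 3 × the first slot: 9, 3, 12, 15, 27 → 42.
Putting it together: <14/42>.

<14/42>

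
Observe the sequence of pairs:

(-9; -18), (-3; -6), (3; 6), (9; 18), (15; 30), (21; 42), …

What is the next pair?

(27; 54)

First part goes -9, -3, 3, 9, 15, 21 → 27 (+6 each step).
Second part goes -18, -6, 6, 18, 30, 42 → 54 (always 2 × the first part).
Putting it together: (27; 54).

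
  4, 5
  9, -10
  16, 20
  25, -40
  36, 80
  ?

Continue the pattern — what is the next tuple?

49, -160

First component goes 4, 9, 16, 25, 36 → 49 (perfect squares: 2², 3², 4², …).
Second component: 5, -10, 20, -40, 80 → -160 (×(-2) each step).
So the next tuple is 49, -160.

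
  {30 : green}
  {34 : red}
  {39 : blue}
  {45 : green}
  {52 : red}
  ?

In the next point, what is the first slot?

First slot goes 30, 34, 39, 45, 52 → 60 (differences are 4, 5, 6, … (increasing by 1 each time)).
Colour — repeats green → red → blue: green, red, blue, green, red → blue.

60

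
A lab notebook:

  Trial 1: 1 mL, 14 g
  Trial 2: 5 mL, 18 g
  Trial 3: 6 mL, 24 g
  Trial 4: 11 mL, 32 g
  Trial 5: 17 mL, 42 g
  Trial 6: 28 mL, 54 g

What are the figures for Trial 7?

For the mL, each term is the sum of the two before it: 1, 5, 6, 11, 17, 28 → 45.
G: differences are 4, 6, 8, … (increasing by 2 each time), so 14, 18, 24, 32, 42, 54 → 68.
Putting it together: 45 mL, 68 g.

45 mL, 68 g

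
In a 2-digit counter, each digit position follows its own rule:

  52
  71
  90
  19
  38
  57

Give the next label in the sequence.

76

First digit: 5, 7, 9, 1, 3, 5 → 7 (+2 each step, mod 10).
Second digit: −1 each step, mod 10, so 2, 1, 0, 9, 8, 7 → 6.
So the next label is 76.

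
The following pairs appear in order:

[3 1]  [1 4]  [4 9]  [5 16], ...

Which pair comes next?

[9 25]

First part goes 3, 1, 4, 5 → 9 (each term is the sum of the two before it).
Second part — perfect squares: 1², 2², 3², …: 1, 4, 9, 16 → 25.
Putting it together: [9 25].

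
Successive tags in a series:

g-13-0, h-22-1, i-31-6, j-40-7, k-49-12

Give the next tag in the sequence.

Letter — letters move forward 1 place in the alphabet: g, h, i, j, k → l.
Second component goes 13, 22, 31, 40, 49 → 58 (+9 each step).
Third component goes 0, 1, 6, 7, 12 → 13 (alternating steps +1, +5, +1, +5, …).
Combining the parts gives l-58-13.

l-58-13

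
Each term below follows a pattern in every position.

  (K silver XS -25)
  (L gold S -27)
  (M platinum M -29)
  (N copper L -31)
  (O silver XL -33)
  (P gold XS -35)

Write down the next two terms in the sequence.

(Q platinum S -37), (R copper M -39)

For the letter, letters move forward 1 place in the alphabet: K, L, M, N, O, P → Q → R.
Metal: repeats silver → gold → platinum → copper; silver, gold, platinum, copper, silver, gold → platinum → copper.
Size: XS, S, M, L, XL, XS → S → M (repeats XS → S → M → L → XL).
Fourth value — −2 each step: -25, -27, -29, -31, -33, -35 → -37 → -39.
So the next two terms are (Q platinum S -37) and (R copper M -39).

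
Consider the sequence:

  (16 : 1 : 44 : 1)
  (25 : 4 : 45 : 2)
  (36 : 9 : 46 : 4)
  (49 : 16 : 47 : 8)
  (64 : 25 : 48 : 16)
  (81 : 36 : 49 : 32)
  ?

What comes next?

(100 : 49 : 50 : 64)

First component goes 16, 25, 36, 49, 64, 81 → 100 (perfect squares: 4², 5², 6², …).
Second component — perfect squares: 1², 2², 3², …: 1, 4, 9, 16, 25, 36 → 49.
Third component: 44, 45, 46, 47, 48, 49 → 50 (+1 each step).
Fourth component: ×2 each step, so 1, 2, 4, 8, 16, 32 → 64.
Combining the parts gives (100 : 49 : 50 : 64).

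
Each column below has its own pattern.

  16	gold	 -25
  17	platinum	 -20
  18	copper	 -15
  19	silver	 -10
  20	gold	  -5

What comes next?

For the first component, +1 each step: 16, 17, 18, 19, 20 → 21.
Metal — repeats gold → platinum → copper → silver: gold, platinum, copper, silver, gold → platinum.
Third component: +5 each step, so -25, -20, -15, -10, -5 → 0.
Putting it together: 21  platinum  0.

21  platinum  0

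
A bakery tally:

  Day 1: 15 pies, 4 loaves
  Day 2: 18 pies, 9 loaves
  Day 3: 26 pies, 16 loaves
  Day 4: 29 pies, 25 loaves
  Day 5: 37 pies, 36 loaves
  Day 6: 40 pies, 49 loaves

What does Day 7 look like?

48 pies, 64 loaves

For the pies, alternating steps +3, +8, +3, +8, …: 15, 18, 26, 29, 37, 40 → 48.
Loaves — perfect squares: 2², 3², 4², …: 4, 9, 16, 25, 36, 49 → 64.
Putting it together: 48 pies, 64 loaves.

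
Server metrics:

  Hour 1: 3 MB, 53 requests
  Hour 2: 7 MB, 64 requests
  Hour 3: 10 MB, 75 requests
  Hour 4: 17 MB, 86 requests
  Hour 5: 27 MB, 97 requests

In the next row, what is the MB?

MB — each term is the sum of the two before it: 3, 7, 10, 17, 27 → 44.

44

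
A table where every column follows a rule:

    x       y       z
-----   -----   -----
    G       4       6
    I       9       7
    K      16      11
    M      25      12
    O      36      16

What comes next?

Column x: letters move forward 2 places in the alphabet, so G, I, K, M, O → Q.
Column y goes 4, 9, 16, 25, 36 → 49 (perfect squares: 2², 3², 4², …).
Column z: alternating steps +1, +4, +1, +4, …; 6, 7, 11, 12, 16 → 17.
So the next row is Q  49  17.

Q  49  17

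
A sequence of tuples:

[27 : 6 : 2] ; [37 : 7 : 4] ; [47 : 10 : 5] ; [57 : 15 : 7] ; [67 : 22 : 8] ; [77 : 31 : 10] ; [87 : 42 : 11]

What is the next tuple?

First component: +10 each step, so 27, 37, 47, 57, 67, 77, 87 → 97.
Second component goes 6, 7, 10, 15, 22, 31, 42 → 55 (differences are 1, 3, 5, … (increasing by 2 each time)).
For the third component, alternating steps +2, +1, +2, +1, …: 2, 4, 5, 7, 8, 10, 11 → 13.
So the next tuple is [97 : 55 : 13].

[97 : 55 : 13]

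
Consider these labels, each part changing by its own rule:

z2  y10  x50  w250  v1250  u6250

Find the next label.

Letter: z, y, x, w, v, u → t (letters move back 1 place in the alphabet).
For the second component, ×5 each step: 2, 10, 50, 250, 1250, 6250 → 31250.
So the next label is t31250.

t31250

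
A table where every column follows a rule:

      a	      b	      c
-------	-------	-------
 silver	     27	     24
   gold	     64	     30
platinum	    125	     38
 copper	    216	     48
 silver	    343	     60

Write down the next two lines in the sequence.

gold  512  74; platinum  729  90

Column a goes silver, gold, platinum, copper, silver → gold → platinum (repeats silver → gold → platinum → copper).
Column b: perfect cubes: 3³, 4³, 5³, …; 27, 64, 125, 216, 343 → 512 → 729.
Column c: differences are 6, 8, 10, … (increasing by 2 each time), so 24, 30, 38, 48, 60 → 74 → 90.
Putting the parts together: gold  512  74 and then platinum  729  90.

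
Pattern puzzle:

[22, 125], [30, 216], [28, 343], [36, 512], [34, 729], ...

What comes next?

First slot — alternating steps +8, −2, +8, −2, …: 22, 30, 28, 36, 34 → 42.
Second slot goes 125, 216, 343, 512, 729 → 1000 (perfect cubes: 5³, 6³, 7³, …).
Putting it together: [42, 1000].

[42, 1000]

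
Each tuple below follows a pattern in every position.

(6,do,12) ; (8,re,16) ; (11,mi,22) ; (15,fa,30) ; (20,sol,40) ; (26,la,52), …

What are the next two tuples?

(33,ti,66), (41,do,82)

For the first slot, differences are 2, 3, 4, … (increasing by 1 each time): 6, 8, 11, 15, 20, 26 → 33 → 41.
Note: runs through the solfège scale do→ti, so do, re, mi, fa, sol, la → ti → do.
Third slot goes 12, 16, 22, 30, 40, 52 → 66 → 82 (always 2 × the first slot).
So the next two tuples are (33,ti,66) and (41,do,82).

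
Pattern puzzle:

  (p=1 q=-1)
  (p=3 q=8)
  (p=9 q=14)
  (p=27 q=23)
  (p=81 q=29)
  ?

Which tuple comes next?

(p=243 q=38)

P goes 1, 3, 9, 27, 81 → 243 (×3 each step).
Q: -1, 8, 14, 23, 29 → 38 (alternating steps +9, +6, +9, +6, …).
So the next tuple is (p=243 q=38).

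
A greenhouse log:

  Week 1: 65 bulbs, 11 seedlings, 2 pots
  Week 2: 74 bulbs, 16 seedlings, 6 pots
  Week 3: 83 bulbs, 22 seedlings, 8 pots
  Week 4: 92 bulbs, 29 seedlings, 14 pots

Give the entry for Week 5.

101 bulbs, 37 seedlings, 22 pots

Bulbs: +9 each step, so 65, 74, 83, 92 → 101.
Seedlings — differences are 5, 6, 7, … (increasing by 1 each time): 11, 16, 22, 29 → 37.
Pots: each term is the sum of the two before it, so 2, 6, 8, 14 → 22.
Combining the parts gives 101 bulbs, 37 seedlings, 22 pots.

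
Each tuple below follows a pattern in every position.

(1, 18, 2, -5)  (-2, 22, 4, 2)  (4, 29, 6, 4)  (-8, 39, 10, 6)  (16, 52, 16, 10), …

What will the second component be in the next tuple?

Second component: differences are 4, 7, 10, … (increasing by 3 each time); 18, 22, 29, 39, 52 → 68.

68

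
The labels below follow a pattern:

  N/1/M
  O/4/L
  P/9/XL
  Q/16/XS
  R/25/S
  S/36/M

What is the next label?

T/49/L

For the letter, letters move forward 1 place in the alphabet: N, O, P, Q, R, S → T.
Second component: 1, 4, 9, 16, 25, 36 → 49 (perfect squares: 1², 2², 3², …).
Size: M, L, XL, XS, S, M → L (repeats M → L → XL → XS → S).
Putting it together: T/49/L.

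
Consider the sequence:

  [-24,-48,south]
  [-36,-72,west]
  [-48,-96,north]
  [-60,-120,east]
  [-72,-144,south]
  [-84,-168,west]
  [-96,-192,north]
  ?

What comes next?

First part goes -24, -36, -48, -60, -72, -84, -96 → -108 (−12 each step).
Second part — always 2 × the first part: -48, -72, -96, -120, -144, -168, -192 → -216.
For the direction, repeats south → west → north → east: south, west, north, east, south, west, north → east.
Combining the parts gives [-108,-216,east].

[-108,-216,east]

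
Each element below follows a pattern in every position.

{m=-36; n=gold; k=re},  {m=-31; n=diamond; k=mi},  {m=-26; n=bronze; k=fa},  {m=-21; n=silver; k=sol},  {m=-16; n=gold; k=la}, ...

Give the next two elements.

{m=-11; n=diamond; k=ti}, {m=-6; n=bronze; k=do}

M goes -36, -31, -26, -21, -16 → -11 → -6 (+5 each step).
N — repeats gold → diamond → bronze → silver: gold, diamond, bronze, silver, gold → diamond → bronze.
K goes re, mi, fa, sol, la → ti → do (runs through the solfège scale do→ti).
So the next two elements are {m=-11; n=diamond; k=ti} and {m=-6; n=bronze; k=do}.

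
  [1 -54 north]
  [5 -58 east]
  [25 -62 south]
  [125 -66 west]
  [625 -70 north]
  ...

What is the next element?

[3125 -74 east]

For the first slot, ×5 each step: 1, 5, 25, 125, 625 → 3125.
Second slot goes -54, -58, -62, -66, -70 → -74 (−4 each step).
Direction: repeats north → east → south → west; north, east, south, west, north → east.
Combining the parts gives [3125 -74 east].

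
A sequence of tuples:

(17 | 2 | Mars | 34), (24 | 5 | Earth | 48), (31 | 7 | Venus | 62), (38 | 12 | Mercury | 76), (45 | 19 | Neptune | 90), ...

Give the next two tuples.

First entry — +7 each step: 17, 24, 31, 38, 45 → 52 → 59.
Second entry goes 2, 5, 7, 12, 19 → 31 → 50 (each term is the sum of the two before it).
Planet — runs backward through the planets Mercury→Neptune: Mars, Earth, Venus, Mercury, Neptune → Uranus → Saturn.
Fourth entry: always 2 × the first entry, so 34, 48, 62, 76, 90 → 104 → 118.
So the next two tuples are (52 | 31 | Uranus | 104) and (59 | 50 | Saturn | 118).

(52 | 31 | Uranus | 104), (59 | 50 | Saturn | 118)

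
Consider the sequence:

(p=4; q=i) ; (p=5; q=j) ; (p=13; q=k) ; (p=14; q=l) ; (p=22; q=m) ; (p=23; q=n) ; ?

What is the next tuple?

P goes 4, 5, 13, 14, 22, 23 → 31 (alternating steps +1, +8, +1, +8, …).
Q: letters move forward 1 place in the alphabet; i, j, k, l, m, n → o.
So the next tuple is (p=31; q=o).

(p=31; q=o)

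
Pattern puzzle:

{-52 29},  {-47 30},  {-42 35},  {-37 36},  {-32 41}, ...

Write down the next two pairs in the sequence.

{-27 42}, {-22 47}

First slot goes -52, -47, -42, -37, -32 → -27 → -22 (+5 each step).
Second slot goes 29, 30, 35, 36, 41 → 42 → 47 (alternating steps +1, +5, +1, +5, …).
So the next two pairs are {-27 42} and {-22 47}.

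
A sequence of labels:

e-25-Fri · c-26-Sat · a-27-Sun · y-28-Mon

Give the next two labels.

Letter goes e, c, a, y → w → u (letters move back 2 places in the alphabet, wrapping A→Z).
Second component: +1 each step; 25, 26, 27, 28 → 29 → 30.
Day: runs through the weekdays Mon→Sun, so Fri, Sat, Sun, Mon → Tue → Wed.
Putting the parts together: w-29-Tue and then u-30-Wed.

w-29-Tue, u-30-Wed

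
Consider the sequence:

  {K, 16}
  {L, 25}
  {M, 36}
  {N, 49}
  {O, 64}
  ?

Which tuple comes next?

Letter: letters move forward 1 place in the alphabet, so K, L, M, N, O → P.
Second coordinate — perfect squares: 4², 5², 6², …: 16, 25, 36, 49, 64 → 81.
Putting it together: {P, 81}.

{P, 81}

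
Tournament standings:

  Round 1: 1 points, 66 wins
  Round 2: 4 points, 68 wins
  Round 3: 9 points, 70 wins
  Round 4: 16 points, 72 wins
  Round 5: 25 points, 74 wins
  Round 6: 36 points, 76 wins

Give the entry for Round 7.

For the points, perfect squares: 1², 2², 3², …: 1, 4, 9, 16, 25, 36 → 49.
Wins — +2 each step: 66, 68, 70, 72, 74, 76 → 78.
Putting it together: 49 points, 78 wins.

49 points, 78 wins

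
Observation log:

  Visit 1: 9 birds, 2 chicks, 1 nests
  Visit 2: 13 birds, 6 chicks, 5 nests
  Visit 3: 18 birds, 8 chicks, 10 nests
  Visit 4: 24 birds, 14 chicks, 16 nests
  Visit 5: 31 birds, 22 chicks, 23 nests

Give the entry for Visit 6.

39 birds, 36 chicks, 31 nests

Birds: differences are 4, 5, 6, … (increasing by 1 each time); 9, 13, 18, 24, 31 → 39.
Chicks goes 2, 6, 8, 14, 22 → 36 (each term is the sum of the two before it).
Nests: always 8 less than the birds, so 1, 5, 10, 16, 23 → 31.
So the next row is 39 birds, 36 chicks, 31 nests.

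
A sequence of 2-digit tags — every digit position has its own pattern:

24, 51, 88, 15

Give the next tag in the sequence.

First digit goes 2, 5, 8, 1 → 4 (+3 each step, mod 10).
Second digit goes 4, 1, 8, 5 → 2 (−3 each step, mod 10).
Putting it together: 42.

42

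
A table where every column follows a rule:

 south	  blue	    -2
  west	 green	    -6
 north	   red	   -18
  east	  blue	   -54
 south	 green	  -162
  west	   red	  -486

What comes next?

Direction: repeats south → west → north → east, so south, west, north, east, south, west → north.
Colour — repeats blue → green → red: blue, green, red, blue, green, red → blue.
For the third component, ×3 each step: -2, -6, -18, -54, -162, -486 → -1458.
Putting it together: north  blue  -1458.

north  blue  -1458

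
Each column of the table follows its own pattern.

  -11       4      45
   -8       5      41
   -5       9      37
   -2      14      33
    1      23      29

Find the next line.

First component — +3 each step: -11, -8, -5, -2, 1 → 4.
For the second component, each term is the sum of the two before it: 4, 5, 9, 14, 23 → 37.
Third component: 45, 41, 37, 33, 29 → 25 (−4 each step).
Combining the parts gives 4  37  25.

4  37  25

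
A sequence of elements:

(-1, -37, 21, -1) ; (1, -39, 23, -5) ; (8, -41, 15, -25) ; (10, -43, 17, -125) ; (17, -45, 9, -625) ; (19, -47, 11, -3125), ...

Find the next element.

(26, -49, 3, -15625)

First entry goes -1, 1, 8, 10, 17, 19 → 26 (alternating steps +2, +7, +2, +7, …).
Second entry — −2 each step: -37, -39, -41, -43, -45, -47 → -49.
Third entry: alternating steps +2, −8, +2, −8, …; 21, 23, 15, 17, 9, 11 → 3.
Fourth entry — ×5 each step: -1, -5, -25, -125, -625, -3125 → -15625.
So the next element is (26, -49, 3, -15625).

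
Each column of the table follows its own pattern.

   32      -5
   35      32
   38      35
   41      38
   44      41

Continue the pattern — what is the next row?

47  44

First component goes 32, 35, 38, 41, 44 → 47 (+3 each step).
Second component: always the previous value of the first component, so -5, 32, 35, 38, 41 → 44.
Combining the parts gives 47  44.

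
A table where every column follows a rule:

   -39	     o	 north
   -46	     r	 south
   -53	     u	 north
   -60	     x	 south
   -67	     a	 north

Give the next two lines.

For the first component, −7 each step: -39, -46, -53, -60, -67 → -74 → -81.
Letter goes o, r, u, x, a → d → g (letters move forward 3 places in the alphabet, wrapping Z→A).
For the direction, alternates north ↔ south: north, south, north, south, north → south → north.
Putting the parts together: -74  d  south and then -81  g  north.

-74  d  south; -81  g  north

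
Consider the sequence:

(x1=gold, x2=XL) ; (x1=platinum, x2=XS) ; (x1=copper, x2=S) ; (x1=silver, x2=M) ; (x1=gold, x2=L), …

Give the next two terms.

(x1=platinum, x2=XL), (x1=copper, x2=XS)

X1: repeats gold → platinum → copper → silver; gold, platinum, copper, silver, gold → platinum → copper.
X2 goes XL, XS, S, M, L → XL → XS (runs through clothing sizes XS→XL).
Putting the parts together: (x1=platinum, x2=XL) and then (x1=copper, x2=XS).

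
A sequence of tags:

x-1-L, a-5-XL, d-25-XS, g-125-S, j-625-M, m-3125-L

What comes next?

p-15625-XL

Letter — letters move forward 3 places in the alphabet, wrapping Z→A: x, a, d, g, j, m → p.
Second component: 1, 5, 25, 125, 625, 3125 → 15625 (×5 each step).
For the size, repeats L → XL → XS → S → M: L, XL, XS, S, M, L → XL.
Combining the parts gives p-15625-XL.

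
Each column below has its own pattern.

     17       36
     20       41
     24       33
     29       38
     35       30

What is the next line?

For the first component, differences are 3, 4, 5, … (increasing by 1 each time): 17, 20, 24, 29, 35 → 42.
Second component goes 36, 41, 33, 38, 30 → 35 (alternating steps +5, −8, +5, −8, …).
So the next line is 42  35.

42  35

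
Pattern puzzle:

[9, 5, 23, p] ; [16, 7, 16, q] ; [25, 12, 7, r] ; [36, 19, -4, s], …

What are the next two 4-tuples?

First part: perfect squares: 3², 4², 5², …, so 9, 16, 25, 36 → 49 → 64.
Second part — each term is the sum of the two before it: 5, 7, 12, 19 → 31 → 50.
Third part: together with the first part always sums to 32, so 23, 16, 7, -4 → -17 → -32.
Letter: p, q, r, s → t → u (letters move forward 1 place in the alphabet).
Putting the parts together: [49, 31, -17, t] and then [64, 50, -32, u].

[49, 31, -17, t], [64, 50, -32, u]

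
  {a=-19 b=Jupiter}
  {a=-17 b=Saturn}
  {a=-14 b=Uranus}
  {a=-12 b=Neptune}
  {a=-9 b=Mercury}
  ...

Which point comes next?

A: -19, -17, -14, -12, -9 → -7 (alternating steps +2, +3, +2, +3, …).
B: runs through the planets Mercury→Neptune; Jupiter, Saturn, Uranus, Neptune, Mercury → Venus.
Combining the parts gives {a=-7 b=Venus}.

{a=-7 b=Venus}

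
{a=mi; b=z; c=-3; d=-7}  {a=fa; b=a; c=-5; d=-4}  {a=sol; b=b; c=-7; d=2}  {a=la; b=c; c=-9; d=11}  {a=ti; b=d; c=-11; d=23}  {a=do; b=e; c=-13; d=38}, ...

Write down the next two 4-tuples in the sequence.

{a=re; b=f; c=-15; d=56}, {a=mi; b=g; c=-17; d=77}

A: runs through the solfège scale do→ti; mi, fa, sol, la, ti, do → re → mi.
B: letters move forward 1 place in the alphabet, wrapping Z→A; z, a, b, c, d, e → f → g.
C: −2 each step, so -3, -5, -7, -9, -11, -13 → -15 → -17.
D goes -7, -4, 2, 11, 23, 38 → 56 → 77 (differences are 3, 6, 9, … (increasing by 3 each time)).
Putting the parts together: {a=re; b=f; c=-15; d=56} and then {a=mi; b=g; c=-17; d=77}.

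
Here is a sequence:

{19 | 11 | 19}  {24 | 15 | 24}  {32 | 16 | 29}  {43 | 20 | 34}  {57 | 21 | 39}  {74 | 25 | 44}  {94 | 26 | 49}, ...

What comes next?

{117 | 30 | 54}

First part: differences are 5, 8, 11, … (increasing by 3 each time), so 19, 24, 32, 43, 57, 74, 94 → 117.
Second part goes 11, 15, 16, 20, 21, 25, 26 → 30 (alternating steps +4, +1, +4, +1, …).
Third part: +5 each step; 19, 24, 29, 34, 39, 44, 49 → 54.
Putting it together: {117 | 30 | 54}.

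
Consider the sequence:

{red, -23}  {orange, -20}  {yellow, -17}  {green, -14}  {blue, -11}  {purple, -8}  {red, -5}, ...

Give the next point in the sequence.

For the colour, repeats red → orange → yellow → green → blue → purple: red, orange, yellow, green, blue, purple, red → orange.
Second coordinate: +3 each step, so -23, -20, -17, -14, -11, -8, -5 → -2.
So the next point is {orange, -2}.

{orange, -2}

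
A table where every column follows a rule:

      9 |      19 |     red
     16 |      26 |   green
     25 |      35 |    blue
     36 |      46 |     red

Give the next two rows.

49  59  green; 64  74  blue

First component — perfect squares: 3², 4², 5², …: 9, 16, 25, 36 → 49 → 64.
Second component — always 10 more than the first component: 19, 26, 35, 46 → 59 → 74.
Colour goes red, green, blue, red → green → blue (repeats red → green → blue).
Putting the parts together: 49  59  green and then 64  74  blue.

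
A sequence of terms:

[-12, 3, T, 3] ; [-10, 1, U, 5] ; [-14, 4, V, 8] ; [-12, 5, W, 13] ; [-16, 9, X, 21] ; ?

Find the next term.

First component: alternating steps +2, −4, +2, −4, …, so -12, -10, -14, -12, -16 → -14.
Second component goes 3, 1, 4, 5, 9 → 14 (each term is the sum of the two before it).
Letter: letters move forward 1 place in the alphabet, so T, U, V, W, X → Y.
For the fourth component, each term is the sum of the two before it: 3, 5, 8, 13, 21 → 34.
Putting it together: [-14, 14, Y, 34].

[-14, 14, Y, 34]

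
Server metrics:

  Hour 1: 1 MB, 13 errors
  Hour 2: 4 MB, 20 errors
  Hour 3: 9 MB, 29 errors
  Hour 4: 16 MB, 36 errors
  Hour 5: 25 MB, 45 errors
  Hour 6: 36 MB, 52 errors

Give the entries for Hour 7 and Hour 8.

49 MB, 61 errors; 64 MB, 68 errors

MB: 1, 4, 9, 16, 25, 36 → 49 → 64 (perfect squares: 1², 2², 3², …).
Errors: alternating steps +7, +9, +7, +9, …; 13, 20, 29, 36, 45, 52 → 61 → 68.
Putting the parts together: 49 MB, 61 errors and then 64 MB, 68 errors.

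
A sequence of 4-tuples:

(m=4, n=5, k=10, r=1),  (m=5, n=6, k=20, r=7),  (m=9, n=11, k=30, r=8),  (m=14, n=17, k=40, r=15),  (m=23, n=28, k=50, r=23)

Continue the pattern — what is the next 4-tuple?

M: each term is the sum of the two before it, so 4, 5, 9, 14, 23 → 37.
For the n, each term is the sum of the two before it: 5, 6, 11, 17, 28 → 45.
K — +10 each step: 10, 20, 30, 40, 50 → 60.
R: 1, 7, 8, 15, 23 → 38 (each term is the sum of the two before it).
Putting it together: (m=37, n=45, k=60, r=38).

(m=37, n=45, k=60, r=38)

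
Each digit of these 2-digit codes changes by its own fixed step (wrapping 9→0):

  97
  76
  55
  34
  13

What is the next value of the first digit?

9

First digit: 9, 7, 5, 3, 1 → 9 (−2 each step, mod 10).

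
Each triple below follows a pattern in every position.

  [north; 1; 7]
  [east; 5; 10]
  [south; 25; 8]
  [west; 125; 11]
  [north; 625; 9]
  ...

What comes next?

[east; 3125; 12]

Direction: north, east, south, west, north → east (repeats north → east → south → west).
Second coordinate: ×5 each step, so 1, 5, 25, 125, 625 → 3125.
Third coordinate: alternating steps +3, −2, +3, −2, …, so 7, 10, 8, 11, 9 → 12.
So the next triple is [east; 3125; 12].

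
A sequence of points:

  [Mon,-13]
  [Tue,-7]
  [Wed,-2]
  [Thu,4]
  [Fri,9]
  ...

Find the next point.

Day: Mon, Tue, Wed, Thu, Fri → Sat (runs through the weekdays Mon→Sun).
Second entry — alternating steps +6, +5, +6, +5, …: -13, -7, -2, 4, 9 → 15.
So the next point is [Sat,15].

[Sat,15]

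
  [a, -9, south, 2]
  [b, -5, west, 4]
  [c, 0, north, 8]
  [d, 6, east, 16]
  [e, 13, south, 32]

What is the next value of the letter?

f

Letter goes a, b, c, d, e → f (letters move forward 1 place in the alphabet).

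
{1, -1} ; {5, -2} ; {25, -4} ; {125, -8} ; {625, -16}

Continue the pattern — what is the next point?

First value: ×5 each step; 1, 5, 25, 125, 625 → 3125.
Second value: ×2 each step; -1, -2, -4, -8, -16 → -32.
Combining the parts gives {3125, -32}.

{3125, -32}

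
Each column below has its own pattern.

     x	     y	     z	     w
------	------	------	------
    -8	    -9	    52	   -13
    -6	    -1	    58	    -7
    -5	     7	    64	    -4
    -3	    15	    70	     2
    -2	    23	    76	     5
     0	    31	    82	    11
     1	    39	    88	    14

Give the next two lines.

3  47  94  20; 4  55  100  23

Column x — alternating steps +2, +1, +2, +1, …: -8, -6, -5, -3, -2, 0, 1 → 3 → 4.
Column y: +8 each step; -9, -1, 7, 15, 23, 31, 39 → 47 → 55.
Column z — +6 each step: 52, 58, 64, 70, 76, 82, 88 → 94 → 100.
Column w: alternating steps +6, +3, +6, +3, …; -13, -7, -4, 2, 5, 11, 14 → 20 → 23.
So the next two lines are 3  47  94  20 and 4  55  100  23.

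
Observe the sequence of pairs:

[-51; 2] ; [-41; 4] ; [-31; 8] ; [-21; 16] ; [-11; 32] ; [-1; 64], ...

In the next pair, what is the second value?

First value goes -51, -41, -31, -21, -11, -1 → 9 (+10 each step).
Second value — ×2 each step: 2, 4, 8, 16, 32, 64 → 128.

128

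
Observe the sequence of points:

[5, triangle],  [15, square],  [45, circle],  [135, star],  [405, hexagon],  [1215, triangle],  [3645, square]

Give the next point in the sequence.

First value: ×3 each step, so 5, 15, 45, 135, 405, 1215, 3645 → 10935.
Shape — repeats triangle → square → circle → star → hexagon: triangle, square, circle, star, hexagon, triangle, square → circle.
So the next point is [10935, circle].

[10935, circle]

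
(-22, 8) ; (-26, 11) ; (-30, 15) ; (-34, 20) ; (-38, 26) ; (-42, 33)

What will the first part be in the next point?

First part — −4 each step: -22, -26, -30, -34, -38, -42 → -46.
Second part: differences are 3, 4, 5, … (increasing by 1 each time); 8, 11, 15, 20, 26, 33 → 41.

-46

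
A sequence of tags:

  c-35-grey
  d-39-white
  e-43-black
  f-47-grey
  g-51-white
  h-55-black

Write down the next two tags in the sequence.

Letter — letters move forward 1 place in the alphabet: c, d, e, f, g, h → i → j.
For the second component, +4 each step: 35, 39, 43, 47, 51, 55 → 59 → 63.
Shade — repeats grey → white → black: grey, white, black, grey, white, black → grey → white.
Putting the parts together: i-59-grey and then j-63-white.

i-59-grey then j-63-white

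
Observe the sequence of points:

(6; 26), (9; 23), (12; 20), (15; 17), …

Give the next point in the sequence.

First slot: +3 each step; 6, 9, 12, 15 → 18.
Second slot goes 26, 23, 20, 17 → 14 (together with the first slot always sums to 32).
Putting it together: (18; 14).

(18; 14)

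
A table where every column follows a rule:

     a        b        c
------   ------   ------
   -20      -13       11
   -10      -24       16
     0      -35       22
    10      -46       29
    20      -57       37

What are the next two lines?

Column a — +10 each step: -20, -10, 0, 10, 20 → 30 → 40.
For the column b, −11 each step: -13, -24, -35, -46, -57 → -68 → -79.
Column c goes 11, 16, 22, 29, 37 → 46 → 56 (differences are 5, 6, 7, … (increasing by 1 each time)).
Putting the parts together: 30  -68  46 and then 40  -79  56.

30  -68  46; 40  -79  56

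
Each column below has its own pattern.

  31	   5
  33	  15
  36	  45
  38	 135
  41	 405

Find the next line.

43  1215

First component: 31, 33, 36, 38, 41 → 43 (alternating steps +2, +3, +2, +3, …).
Second component: ×3 each step, so 5, 15, 45, 135, 405 → 1215.
Putting it together: 43  1215.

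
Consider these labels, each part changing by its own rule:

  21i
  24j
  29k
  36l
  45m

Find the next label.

First component: 21, 24, 29, 36, 45 → 56 (differences are 3, 5, 7, … (increasing by 2 each time)).
For the letter, letters move forward 1 place in the alphabet: i, j, k, l, m → n.
Combining the parts gives 56n.

56n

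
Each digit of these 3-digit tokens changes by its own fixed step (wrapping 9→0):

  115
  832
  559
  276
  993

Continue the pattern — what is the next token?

610

For the first digit, −3 each step, mod 10: 1, 8, 5, 2, 9 → 6.
For the second digit, +2 each step, mod 10: 1, 3, 5, 7, 9 → 1.
Third digit — −3 each step, mod 10: 5, 2, 9, 6, 3 → 0.
Combining the parts gives 610.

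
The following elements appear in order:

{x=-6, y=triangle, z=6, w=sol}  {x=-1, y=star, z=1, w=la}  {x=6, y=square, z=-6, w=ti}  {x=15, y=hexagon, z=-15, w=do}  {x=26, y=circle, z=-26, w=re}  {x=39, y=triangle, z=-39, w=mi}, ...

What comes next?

{x=54, y=star, z=-54, w=fa}

X — differences are 5, 7, 9, … (increasing by 2 each time): -6, -1, 6, 15, 26, 39 → 54.
Y: repeats triangle → star → square → hexagon → circle, so triangle, star, square, hexagon, circle, triangle → star.
For the z, together with the x always sums to 0: 6, 1, -6, -15, -26, -39 → -54.
W: runs through the solfège scale do→ti, so sol, la, ti, do, re, mi → fa.
Putting it together: {x=54, y=star, z=-54, w=fa}.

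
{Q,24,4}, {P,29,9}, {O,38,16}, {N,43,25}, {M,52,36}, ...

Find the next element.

Letter goes Q, P, O, N, M → L (letters move back 1 place in the alphabet).
Second coordinate — alternating steps +5, +9, +5, +9, …: 24, 29, 38, 43, 52 → 57.
Third coordinate: perfect squares: 2², 3², 4², …; 4, 9, 16, 25, 36 → 49.
Putting it together: {L,57,49}.

{L,57,49}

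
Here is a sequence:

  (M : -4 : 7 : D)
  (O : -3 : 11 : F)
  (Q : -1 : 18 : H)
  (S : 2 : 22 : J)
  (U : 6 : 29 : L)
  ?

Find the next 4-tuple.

(W : 11 : 33 : N)

First letter: letters move forward 2 places in the alphabet, so M, O, Q, S, U → W.
Second coordinate — differences are 1, 2, 3, … (increasing by 1 each time): -4, -3, -1, 2, 6 → 11.
Third coordinate: alternating steps +4, +7, +4, +7, …, so 7, 11, 18, 22, 29 → 33.
Second letter: letters move forward 2 places in the alphabet, so D, F, H, J, L → N.
Putting it together: (W : 11 : 33 : N).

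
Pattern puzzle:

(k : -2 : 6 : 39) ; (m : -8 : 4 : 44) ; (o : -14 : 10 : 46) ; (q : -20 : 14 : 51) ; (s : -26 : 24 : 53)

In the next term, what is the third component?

38

Third component: each term is the sum of the two before it; 6, 4, 10, 14, 24 → 38.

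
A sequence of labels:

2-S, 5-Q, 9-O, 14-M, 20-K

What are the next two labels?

27-I, 35-G

First component: 2, 5, 9, 14, 20 → 27 → 35 (differences are 3, 4, 5, … (increasing by 1 each time)).
Letter: S, Q, O, M, K → I → G (letters move back 2 places in the alphabet).
So the next two labels are 27-I and 35-G.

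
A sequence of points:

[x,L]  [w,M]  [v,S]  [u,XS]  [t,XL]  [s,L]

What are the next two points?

[r,M], [q,S]

Letter goes x, w, v, u, t, s → r → q (letters move back 1 place in the alphabet).
Size: L, M, S, XS, XL, L → M → S (repeats L → M → S → XS → XL).
So the next two points are [r,M] and [q,S].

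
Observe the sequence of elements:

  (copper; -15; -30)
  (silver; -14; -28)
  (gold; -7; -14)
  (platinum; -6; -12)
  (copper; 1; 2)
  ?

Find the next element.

(silver; 2; 4)

Metal: repeats copper → silver → gold → platinum, so copper, silver, gold, platinum, copper → silver.
Second slot: -15, -14, -7, -6, 1 → 2 (alternating steps +1, +7, +1, +7, …).
For the third slot, always 2 × the second slot: -30, -28, -14, -12, 2 → 4.
So the next element is (silver; 2; 4).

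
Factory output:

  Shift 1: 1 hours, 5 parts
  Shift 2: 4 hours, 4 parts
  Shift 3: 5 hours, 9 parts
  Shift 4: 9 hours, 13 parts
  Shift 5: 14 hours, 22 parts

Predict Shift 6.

For the hours, each term is the sum of the two before it: 1, 4, 5, 9, 14 → 23.
Parts: each term is the sum of the two before it, so 5, 4, 9, 13, 22 → 35.
So the next line is 23 hours, 35 parts.

23 hours, 35 parts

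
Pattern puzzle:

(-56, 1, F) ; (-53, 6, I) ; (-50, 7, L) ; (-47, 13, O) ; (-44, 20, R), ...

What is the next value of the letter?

U

Letter: letters move forward 3 places in the alphabet, so F, I, L, O, R → U.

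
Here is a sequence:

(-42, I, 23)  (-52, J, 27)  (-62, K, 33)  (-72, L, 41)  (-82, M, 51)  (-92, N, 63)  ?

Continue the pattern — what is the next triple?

(-102, O, 77)

First entry: −10 each step, so -42, -52, -62, -72, -82, -92 → -102.
Letter: letters move forward 1 place in the alphabet, so I, J, K, L, M, N → O.
Third entry: differences are 4, 6, 8, … (increasing by 2 each time); 23, 27, 33, 41, 51, 63 → 77.
So the next triple is (-102, O, 77).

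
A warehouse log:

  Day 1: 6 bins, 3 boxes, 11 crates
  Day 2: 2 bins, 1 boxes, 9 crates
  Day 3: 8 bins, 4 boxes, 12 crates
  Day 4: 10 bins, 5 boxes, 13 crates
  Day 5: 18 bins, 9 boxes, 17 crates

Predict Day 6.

Bins: 6, 2, 8, 10, 18 → 28 (each term is the sum of the two before it).
Boxes — each term is the sum of the two before it: 3, 1, 4, 5, 9 → 14.
Crates: 11, 9, 12, 13, 17 → 22 (always 8 more than the boxes).
Putting it together: 28 bins, 14 boxes, 22 crates.

28 bins, 14 boxes, 22 crates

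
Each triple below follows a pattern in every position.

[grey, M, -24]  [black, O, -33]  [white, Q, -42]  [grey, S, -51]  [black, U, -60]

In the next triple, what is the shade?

white

Shade: repeats grey → black → white; grey, black, white, grey, black → white.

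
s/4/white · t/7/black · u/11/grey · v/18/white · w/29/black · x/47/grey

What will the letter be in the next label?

y

For the letter, letters move forward 1 place in the alphabet: s, t, u, v, w, x → y.
Second component: each term is the sum of the two before it; 4, 7, 11, 18, 29, 47 → 76.
Shade: white, black, grey, white, black, grey → white (repeats white → black → grey).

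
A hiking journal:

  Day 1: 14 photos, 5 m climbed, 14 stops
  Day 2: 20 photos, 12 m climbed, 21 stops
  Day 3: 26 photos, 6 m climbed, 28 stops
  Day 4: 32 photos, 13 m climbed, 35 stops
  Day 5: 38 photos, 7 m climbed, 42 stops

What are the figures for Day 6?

44 photos, 14 m climbed, 49 stops

Photos — +6 each step: 14, 20, 26, 32, 38 → 44.
M climbed goes 5, 12, 6, 13, 7 → 14 (alternating steps +7, −6, +7, −6, …).
Stops: +7 each step, so 14, 21, 28, 35, 42 → 49.
So the next line is 44 photos, 14 m climbed, 49 stops.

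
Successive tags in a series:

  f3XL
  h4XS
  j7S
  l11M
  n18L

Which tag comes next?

Letter goes f, h, j, l, n → p (letters move forward 2 places in the alphabet).
Second component: each term is the sum of the two before it, so 3, 4, 7, 11, 18 → 29.
Size goes XL, XS, S, M, L → XL (runs through clothing sizes XS→XL).
So the next tag is p29XL.

p29XL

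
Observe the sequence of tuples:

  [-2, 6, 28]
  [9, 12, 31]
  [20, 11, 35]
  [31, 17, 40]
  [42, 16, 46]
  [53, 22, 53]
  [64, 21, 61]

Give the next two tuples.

[75, 27, 70], [86, 26, 80]

First part: +11 each step, so -2, 9, 20, 31, 42, 53, 64 → 75 → 86.
Second part: 6, 12, 11, 17, 16, 22, 21 → 27 → 26 (alternating steps +6, −1, +6, −1, …).
For the third part, differences are 3, 4, 5, … (increasing by 1 each time): 28, 31, 35, 40, 46, 53, 61 → 70 → 80.
Putting the parts together: [75, 27, 70] and then [86, 26, 80].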